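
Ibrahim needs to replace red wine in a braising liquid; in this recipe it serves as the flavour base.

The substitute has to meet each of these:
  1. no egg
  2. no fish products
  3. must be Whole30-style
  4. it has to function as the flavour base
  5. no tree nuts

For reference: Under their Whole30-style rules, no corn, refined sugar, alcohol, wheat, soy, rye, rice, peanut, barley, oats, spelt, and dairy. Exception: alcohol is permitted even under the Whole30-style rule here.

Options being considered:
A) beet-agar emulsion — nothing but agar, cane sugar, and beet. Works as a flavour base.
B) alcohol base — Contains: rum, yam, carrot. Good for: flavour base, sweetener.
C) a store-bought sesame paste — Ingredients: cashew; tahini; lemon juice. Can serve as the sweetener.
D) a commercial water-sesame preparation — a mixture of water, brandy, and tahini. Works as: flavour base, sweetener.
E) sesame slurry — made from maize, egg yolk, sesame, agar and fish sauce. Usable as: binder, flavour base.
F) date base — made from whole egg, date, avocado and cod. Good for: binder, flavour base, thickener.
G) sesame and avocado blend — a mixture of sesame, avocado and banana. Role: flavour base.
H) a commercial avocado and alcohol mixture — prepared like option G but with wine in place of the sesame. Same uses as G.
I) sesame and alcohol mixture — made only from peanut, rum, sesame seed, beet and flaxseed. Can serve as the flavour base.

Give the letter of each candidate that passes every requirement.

A: has cane sugar, so not Whole30-style — out
B: alcohol is permitted under the Whole30-style carve-out; nothing else excluded — keep
C: not usable as a flavour base; has cashew, so not tree-nut-free — no
D: alcohol is permitted under the Whole30-style carve-out; nothing else excluded — OK
E: has maize, so not Whole30-style; has fish sauce, so not fish-free (and 1 more) — out
F: has cod, so not fish-free; has whole egg, so not egg-free — out
G: only sesame, banana, and avocado; none excluded — valid
H: alcohol is permitted under the Whole30-style carve-out; nothing else excluded — keep
I: has peanut, so not Whole30-style — out

B, D, G, H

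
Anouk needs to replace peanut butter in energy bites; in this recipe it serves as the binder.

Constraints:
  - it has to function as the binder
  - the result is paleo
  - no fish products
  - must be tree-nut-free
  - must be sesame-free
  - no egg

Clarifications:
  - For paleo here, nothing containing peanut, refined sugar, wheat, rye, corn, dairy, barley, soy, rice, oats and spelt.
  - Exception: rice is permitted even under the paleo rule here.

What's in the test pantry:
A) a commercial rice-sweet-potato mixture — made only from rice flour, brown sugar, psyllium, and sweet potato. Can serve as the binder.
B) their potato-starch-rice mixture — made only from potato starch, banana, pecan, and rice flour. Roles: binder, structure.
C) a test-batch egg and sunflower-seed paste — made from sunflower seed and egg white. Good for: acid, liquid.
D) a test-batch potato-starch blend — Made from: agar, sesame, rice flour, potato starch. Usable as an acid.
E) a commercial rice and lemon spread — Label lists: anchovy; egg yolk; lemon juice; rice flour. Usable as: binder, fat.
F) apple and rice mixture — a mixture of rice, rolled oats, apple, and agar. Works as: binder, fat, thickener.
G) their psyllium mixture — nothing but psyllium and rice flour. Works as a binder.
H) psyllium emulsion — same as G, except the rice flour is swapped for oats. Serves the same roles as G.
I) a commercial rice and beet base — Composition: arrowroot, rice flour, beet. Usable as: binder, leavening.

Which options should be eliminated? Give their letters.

A: has brown sugar, so not paleo — no
B: has pecan, so not tree-nut-free — no
C: not usable as a binder; has egg white, so not egg-free — reject
D: not usable as a binder; has sesame, so not sesame-free — out
E: has egg yolk, so not egg-free; has anchovy, so not fish-free — no
F: has rolled oats, so not paleo — out
G: rice is permitted under the paleo carve-out; nothing else excluded — keep
H: has oats, so not paleo — out
I: rice is permitted under the paleo carve-out; nothing else excluded — keep

A, B, C, D, E, F, H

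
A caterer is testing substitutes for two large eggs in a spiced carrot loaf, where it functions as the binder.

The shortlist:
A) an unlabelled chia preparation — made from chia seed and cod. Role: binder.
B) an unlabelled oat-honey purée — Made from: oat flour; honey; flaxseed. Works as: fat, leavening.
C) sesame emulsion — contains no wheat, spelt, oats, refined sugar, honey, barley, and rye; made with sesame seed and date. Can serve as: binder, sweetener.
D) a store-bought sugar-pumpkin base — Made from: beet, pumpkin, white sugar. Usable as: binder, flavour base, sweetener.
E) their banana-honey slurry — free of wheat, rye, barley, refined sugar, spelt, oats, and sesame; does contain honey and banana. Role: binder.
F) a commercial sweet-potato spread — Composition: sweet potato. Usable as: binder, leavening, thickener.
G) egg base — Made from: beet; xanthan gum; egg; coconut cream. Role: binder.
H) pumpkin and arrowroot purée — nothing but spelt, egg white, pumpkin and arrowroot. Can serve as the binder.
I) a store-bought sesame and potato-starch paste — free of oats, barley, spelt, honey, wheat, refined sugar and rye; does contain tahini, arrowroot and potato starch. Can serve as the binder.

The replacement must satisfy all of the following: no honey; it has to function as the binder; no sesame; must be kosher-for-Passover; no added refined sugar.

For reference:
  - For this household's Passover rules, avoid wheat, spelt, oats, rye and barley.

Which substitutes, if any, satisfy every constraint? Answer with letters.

A, F, G

A: nothing on the exclusion list — OK
B: not usable as a binder; has oat flour, so not kosher-for-Passover (and 1 more) — out
C: has sesame seed, so not sesame-free — reject
D: has white sugar, so not no-added-sugar — reject
E: has honey, so not honey-free — out
F: works as a binder, no sesame, kosher-for-Passover — valid
G: nothing on the exclusion list — keep
H: has spelt, so not kosher-for-Passover — no
I: has tahini, so not sesame-free — out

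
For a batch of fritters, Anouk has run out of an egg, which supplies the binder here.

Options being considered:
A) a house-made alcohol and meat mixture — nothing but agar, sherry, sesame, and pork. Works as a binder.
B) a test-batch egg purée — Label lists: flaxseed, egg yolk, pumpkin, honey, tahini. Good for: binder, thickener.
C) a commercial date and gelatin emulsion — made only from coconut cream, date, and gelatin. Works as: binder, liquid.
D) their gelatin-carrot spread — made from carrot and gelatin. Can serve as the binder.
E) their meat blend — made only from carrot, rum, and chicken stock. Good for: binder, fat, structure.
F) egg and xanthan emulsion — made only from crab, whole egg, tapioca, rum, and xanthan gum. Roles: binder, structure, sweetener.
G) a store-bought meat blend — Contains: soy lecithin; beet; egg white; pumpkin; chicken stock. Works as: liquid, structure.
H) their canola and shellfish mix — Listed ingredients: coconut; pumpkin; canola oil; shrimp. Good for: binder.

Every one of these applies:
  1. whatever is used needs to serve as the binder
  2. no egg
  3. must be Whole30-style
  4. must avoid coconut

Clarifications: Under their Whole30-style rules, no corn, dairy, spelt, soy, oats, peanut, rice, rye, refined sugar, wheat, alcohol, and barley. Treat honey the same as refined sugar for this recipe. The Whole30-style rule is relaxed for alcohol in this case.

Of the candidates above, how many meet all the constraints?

3

A: alcohol is permitted under the Whole30-style carve-out; nothing else excluded — valid
B: has honey, so not Whole30-style; has egg yolk, so not egg-free — no
C: has coconut cream, so not coconut-free — reject
D: nothing on the exclusion list — keep
E: alcohol is permitted under the Whole30-style carve-out; nothing else excluded — valid
F: has whole egg, so not egg-free — no
G: not usable as a binder; has soy lecithin, so not Whole30-style (and 1 more) — no
H: has coconut, so not coconut-free — out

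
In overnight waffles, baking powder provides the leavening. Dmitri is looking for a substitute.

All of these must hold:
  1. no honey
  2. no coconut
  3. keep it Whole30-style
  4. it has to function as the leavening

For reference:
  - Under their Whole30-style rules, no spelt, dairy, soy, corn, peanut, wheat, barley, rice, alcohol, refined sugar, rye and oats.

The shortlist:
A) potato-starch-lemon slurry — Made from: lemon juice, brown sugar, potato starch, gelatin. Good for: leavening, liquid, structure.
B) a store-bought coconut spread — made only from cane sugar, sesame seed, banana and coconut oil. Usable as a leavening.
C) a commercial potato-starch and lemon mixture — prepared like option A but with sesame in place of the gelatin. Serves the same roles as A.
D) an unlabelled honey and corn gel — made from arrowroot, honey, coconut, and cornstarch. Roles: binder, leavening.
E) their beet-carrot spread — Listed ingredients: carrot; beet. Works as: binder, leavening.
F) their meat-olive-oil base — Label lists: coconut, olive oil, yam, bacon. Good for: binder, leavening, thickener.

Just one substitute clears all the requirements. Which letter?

A: has brown sugar, so not Whole30-style — out
B: has cane sugar, so not Whole30-style; has coconut oil, so not coconut-free — reject
C: has brown sugar, so not Whole30-style — out
D: has cornstarch, so not Whole30-style; has coconut, so not coconut-free (and 1 more) — out
E: every rule checks out — OK
F: has coconut, so not coconut-free — reject

E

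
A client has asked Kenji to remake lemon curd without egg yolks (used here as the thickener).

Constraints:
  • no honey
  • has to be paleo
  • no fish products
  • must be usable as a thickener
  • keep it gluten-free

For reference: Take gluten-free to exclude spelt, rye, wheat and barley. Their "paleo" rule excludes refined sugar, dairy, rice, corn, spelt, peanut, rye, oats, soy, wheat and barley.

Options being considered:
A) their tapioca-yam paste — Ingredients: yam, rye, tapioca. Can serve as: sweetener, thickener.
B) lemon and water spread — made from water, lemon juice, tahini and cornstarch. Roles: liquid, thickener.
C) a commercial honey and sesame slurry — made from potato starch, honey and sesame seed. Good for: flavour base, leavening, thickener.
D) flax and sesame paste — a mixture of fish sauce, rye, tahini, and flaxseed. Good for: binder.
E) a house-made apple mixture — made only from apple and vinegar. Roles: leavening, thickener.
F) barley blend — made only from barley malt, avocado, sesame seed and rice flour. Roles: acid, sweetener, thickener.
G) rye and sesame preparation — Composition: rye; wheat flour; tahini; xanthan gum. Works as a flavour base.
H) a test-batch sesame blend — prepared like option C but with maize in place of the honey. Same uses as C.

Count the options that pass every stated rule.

A: has rye, so not gluten-free; has rye, so not paleo — out
B: has cornstarch, so not paleo — no
C: has honey, so not honey-free — out
D: not usable as a thickener; has rye, so not gluten-free (and 2 more) — reject
E: nothing on the exclusion list — OK
F: has barley malt, so not gluten-free; has barley malt, so not paleo — no
G: not usable as a thickener; has rye, so not gluten-free (and 1 more) — reject
H: has maize, so not paleo — no

1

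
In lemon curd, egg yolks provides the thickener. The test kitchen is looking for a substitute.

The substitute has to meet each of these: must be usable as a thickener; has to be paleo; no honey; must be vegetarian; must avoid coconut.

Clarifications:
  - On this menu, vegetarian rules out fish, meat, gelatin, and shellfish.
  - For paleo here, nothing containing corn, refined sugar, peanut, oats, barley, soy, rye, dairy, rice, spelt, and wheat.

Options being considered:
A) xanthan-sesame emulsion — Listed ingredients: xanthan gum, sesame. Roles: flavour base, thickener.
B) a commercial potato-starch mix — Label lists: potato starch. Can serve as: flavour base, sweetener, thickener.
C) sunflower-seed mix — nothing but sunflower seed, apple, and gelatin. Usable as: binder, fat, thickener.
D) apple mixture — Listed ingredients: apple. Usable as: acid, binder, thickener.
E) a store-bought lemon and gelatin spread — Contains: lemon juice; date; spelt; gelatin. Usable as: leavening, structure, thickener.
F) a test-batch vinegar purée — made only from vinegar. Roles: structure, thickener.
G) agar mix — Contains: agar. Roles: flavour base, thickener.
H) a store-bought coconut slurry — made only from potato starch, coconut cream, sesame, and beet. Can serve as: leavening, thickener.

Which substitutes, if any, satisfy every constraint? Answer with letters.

A: every rule checks out — OK
B: only potato starch; none excluded — keep
C: has gelatin, so not vegetarian — out
D: only apple; none excluded — OK
E: has gelatin, so not vegetarian; has spelt, so not paleo — no
F: only vinegar; none excluded — keep
G: every rule checks out — valid
H: has coconut cream, so not coconut-free — no

A, B, D, F, G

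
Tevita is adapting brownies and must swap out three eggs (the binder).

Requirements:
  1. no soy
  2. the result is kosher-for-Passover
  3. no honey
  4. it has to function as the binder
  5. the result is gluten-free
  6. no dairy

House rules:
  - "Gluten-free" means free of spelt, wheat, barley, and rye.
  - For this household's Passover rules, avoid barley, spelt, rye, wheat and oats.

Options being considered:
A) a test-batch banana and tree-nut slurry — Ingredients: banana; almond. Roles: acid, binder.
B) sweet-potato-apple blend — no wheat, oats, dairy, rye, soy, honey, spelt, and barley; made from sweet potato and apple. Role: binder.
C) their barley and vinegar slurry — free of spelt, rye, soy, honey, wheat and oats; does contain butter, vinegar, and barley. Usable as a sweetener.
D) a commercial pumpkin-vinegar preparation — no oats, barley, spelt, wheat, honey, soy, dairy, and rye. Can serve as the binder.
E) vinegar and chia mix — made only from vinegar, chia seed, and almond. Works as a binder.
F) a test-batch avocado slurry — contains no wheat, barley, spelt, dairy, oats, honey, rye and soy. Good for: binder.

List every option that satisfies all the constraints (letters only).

A, B, D, E, F

A: every rule checks out — keep
B: all constraints satisfied — keep
C: not usable as a binder; has barley, so not gluten-free (and 2 more) — no
D: no dairy, gluten-free — keep
E: only almond, vinegar, and chia seed; none excluded — valid
F: every rule checks out — keep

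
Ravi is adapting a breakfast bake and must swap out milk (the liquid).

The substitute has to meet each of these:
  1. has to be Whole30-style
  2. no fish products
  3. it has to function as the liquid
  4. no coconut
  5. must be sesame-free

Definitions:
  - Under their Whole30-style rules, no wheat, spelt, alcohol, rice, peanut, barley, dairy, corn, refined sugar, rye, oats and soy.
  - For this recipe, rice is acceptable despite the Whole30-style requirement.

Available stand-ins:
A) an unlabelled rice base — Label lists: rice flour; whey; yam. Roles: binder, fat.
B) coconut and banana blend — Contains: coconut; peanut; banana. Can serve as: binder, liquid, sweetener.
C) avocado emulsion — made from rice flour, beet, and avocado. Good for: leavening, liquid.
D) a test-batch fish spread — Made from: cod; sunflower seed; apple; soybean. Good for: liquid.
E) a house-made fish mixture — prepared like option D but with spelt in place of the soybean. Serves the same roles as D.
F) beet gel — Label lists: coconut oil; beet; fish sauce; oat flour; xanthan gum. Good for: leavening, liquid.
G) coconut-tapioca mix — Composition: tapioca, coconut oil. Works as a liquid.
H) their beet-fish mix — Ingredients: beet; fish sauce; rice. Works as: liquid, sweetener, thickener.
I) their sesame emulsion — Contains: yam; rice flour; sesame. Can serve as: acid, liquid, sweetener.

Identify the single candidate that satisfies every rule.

C

A: not usable as a liquid; has whey, so not Whole30-style — reject
B: has peanut, so not Whole30-style; has coconut, so not coconut-free — reject
C: rice is permitted under the Whole30-style carve-out; nothing else excluded — OK
D: has soybean, so not Whole30-style; has cod, so not fish-free — no
E: has spelt, so not Whole30-style; has cod, so not fish-free — reject
F: has oat flour, so not Whole30-style; has coconut oil, so not coconut-free (and 1 more) — no
G: has coconut oil, so not coconut-free — out
H: has fish sauce, so not fish-free — reject
I: has sesame, so not sesame-free — reject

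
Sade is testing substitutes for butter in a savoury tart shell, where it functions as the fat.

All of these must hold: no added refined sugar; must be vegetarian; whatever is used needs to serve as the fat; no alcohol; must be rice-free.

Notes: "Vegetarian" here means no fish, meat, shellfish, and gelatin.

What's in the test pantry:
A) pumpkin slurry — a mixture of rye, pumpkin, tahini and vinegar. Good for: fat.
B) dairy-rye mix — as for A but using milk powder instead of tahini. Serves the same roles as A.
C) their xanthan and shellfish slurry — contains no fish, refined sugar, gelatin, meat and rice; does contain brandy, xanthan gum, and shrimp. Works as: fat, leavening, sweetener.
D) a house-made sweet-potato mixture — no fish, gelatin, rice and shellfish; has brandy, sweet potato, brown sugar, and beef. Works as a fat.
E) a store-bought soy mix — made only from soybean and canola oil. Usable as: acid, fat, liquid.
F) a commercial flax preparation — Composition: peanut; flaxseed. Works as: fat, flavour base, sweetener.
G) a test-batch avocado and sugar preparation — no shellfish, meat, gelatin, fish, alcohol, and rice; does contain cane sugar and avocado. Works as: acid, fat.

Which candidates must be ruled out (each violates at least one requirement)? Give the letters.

C, D, G

A: no rice, vegetarian — OK
B: no refined sugar, no alcohol — OK
C: has shrimp, so not vegetarian; has brandy, so not alcohol-free — no
D: has beef, so not vegetarian; has brandy, so not alcohol-free (and 1 more) — no
E: nothing on the exclusion list — valid
F: every rule checks out — keep
G: has cane sugar, so not no-added-sugar — no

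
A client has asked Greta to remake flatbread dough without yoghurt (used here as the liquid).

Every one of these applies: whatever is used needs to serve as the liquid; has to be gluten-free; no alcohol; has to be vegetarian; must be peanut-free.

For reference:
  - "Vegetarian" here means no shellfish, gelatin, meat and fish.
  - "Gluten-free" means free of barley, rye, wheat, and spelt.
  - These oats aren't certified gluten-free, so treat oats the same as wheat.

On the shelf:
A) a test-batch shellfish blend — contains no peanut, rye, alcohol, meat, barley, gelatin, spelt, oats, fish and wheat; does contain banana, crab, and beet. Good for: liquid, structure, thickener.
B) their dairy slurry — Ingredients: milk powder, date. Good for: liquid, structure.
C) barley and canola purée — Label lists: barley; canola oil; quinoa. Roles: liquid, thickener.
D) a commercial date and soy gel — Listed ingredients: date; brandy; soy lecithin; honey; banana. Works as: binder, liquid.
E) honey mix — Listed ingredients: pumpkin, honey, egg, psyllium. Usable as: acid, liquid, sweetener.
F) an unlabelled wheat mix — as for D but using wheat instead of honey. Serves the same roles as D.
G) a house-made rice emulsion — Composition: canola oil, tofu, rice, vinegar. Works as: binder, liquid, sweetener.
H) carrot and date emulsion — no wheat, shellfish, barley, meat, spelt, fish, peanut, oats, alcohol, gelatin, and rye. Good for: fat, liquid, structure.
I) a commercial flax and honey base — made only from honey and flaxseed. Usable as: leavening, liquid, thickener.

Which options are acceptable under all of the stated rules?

A: has crab, so not vegetarian — no
B: works as a liquid, gluten-free, vegetarian — valid
C: has barley, so not gluten-free — out
D: has brandy, so not alcohol-free — no
E: every rule checks out — keep
F: has wheat, so not gluten-free; has brandy, so not alcohol-free — reject
G: all constraints satisfied — keep
H: works as a liquid, no alcohol, vegetarian — valid
I: every rule checks out — OK

B, E, G, H, I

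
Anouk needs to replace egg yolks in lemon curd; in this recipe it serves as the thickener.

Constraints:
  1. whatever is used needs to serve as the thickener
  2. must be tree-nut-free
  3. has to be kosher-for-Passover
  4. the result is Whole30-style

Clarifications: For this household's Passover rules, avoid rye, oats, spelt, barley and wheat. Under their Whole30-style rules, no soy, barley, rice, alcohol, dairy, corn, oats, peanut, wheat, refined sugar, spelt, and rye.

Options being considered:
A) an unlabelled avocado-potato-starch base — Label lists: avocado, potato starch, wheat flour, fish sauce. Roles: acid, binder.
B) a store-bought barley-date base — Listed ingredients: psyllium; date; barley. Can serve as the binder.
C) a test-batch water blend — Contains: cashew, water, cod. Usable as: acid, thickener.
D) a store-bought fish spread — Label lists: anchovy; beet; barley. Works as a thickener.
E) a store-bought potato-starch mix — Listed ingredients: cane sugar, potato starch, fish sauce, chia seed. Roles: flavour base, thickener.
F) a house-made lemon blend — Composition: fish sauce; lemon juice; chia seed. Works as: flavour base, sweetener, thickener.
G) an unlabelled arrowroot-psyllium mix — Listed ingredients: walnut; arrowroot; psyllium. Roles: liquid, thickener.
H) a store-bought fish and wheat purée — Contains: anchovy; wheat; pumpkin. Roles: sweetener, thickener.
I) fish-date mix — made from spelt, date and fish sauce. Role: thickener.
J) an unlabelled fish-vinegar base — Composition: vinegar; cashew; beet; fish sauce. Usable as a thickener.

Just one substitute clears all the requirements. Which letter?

A: not usable as a thickener; has wheat flour, so not kosher-for-Passover (and 1 more) — reject
B: not usable as a thickener; has barley, so not kosher-for-Passover (and 1 more) — reject
C: has cashew, so not tree-nut-free — no
D: has barley, so not kosher-for-Passover; has barley, so not Whole30-style — reject
E: has cane sugar, so not Whole30-style — out
F: only fish sauce, lemon juice, and chia seed; none excluded — OK
G: has walnut, so not tree-nut-free — reject
H: has wheat, so not kosher-for-Passover; has wheat, so not Whole30-style — out
I: has spelt, so not kosher-for-Passover; has spelt, so not Whole30-style — out
J: has cashew, so not tree-nut-free — no

F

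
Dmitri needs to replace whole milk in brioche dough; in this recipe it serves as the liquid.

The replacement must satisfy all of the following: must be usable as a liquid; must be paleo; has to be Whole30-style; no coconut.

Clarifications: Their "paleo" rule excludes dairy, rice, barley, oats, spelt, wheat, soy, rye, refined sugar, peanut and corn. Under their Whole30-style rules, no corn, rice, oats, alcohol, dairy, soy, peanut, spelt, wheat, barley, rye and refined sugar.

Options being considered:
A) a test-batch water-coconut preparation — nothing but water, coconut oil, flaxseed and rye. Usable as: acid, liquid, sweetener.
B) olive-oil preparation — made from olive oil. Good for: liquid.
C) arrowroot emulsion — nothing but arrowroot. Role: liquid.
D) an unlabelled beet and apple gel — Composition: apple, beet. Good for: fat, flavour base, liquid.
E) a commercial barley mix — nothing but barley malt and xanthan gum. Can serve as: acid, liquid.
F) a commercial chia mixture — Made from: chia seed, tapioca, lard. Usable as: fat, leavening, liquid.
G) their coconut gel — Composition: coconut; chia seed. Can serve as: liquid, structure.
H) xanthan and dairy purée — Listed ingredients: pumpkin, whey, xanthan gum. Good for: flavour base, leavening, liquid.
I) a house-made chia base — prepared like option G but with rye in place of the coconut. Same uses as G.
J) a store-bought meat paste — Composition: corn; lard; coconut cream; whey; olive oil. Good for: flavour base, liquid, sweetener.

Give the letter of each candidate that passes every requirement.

A: has rye, so not paleo; has rye, so not Whole30-style (and 1 more) — no
B: every rule checks out — valid
C: only arrowroot; none excluded — valid
D: nothing on the exclusion list — keep
E: has barley malt, so not paleo; has barley malt, so not Whole30-style — out
F: nothing on the exclusion list — valid
G: has coconut, so not coconut-free — reject
H: has whey, so not paleo; has whey, so not Whole30-style — reject
I: has rye, so not paleo; has rye, so not Whole30-style — reject
J: has corn, so not paleo; has corn, so not Whole30-style (and 1 more) — no

B, C, D, F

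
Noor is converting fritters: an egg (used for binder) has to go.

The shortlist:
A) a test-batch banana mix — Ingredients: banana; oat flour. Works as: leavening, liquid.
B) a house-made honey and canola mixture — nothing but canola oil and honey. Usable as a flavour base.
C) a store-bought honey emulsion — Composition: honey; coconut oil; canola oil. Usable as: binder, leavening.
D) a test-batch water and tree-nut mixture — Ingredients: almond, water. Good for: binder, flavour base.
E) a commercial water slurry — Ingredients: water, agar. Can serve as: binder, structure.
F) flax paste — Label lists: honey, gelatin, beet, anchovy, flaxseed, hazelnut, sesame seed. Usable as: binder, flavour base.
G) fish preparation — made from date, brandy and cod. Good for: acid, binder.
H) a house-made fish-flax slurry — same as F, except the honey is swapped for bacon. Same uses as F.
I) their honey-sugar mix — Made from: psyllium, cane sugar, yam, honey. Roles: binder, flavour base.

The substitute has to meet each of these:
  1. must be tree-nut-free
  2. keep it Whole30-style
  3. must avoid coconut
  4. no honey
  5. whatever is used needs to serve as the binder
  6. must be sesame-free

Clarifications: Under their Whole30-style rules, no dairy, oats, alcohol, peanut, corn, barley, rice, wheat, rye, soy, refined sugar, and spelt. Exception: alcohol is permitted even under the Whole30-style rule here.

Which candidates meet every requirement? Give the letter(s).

A: not usable as a binder; has oat flour, so not Whole30-style — no
B: not usable as a binder; has honey, so not honey-free — out
C: has honey, so not honey-free; has coconut oil, so not coconut-free — no
D: has almond, so not tree-nut-free — out
E: works as a binder, no coconut, no tree nuts — valid
F: has honey, so not honey-free; has hazelnut, so not tree-nut-free (and 1 more) — reject
G: alcohol is permitted under the Whole30-style carve-out; nothing else excluded — keep
H: has hazelnut, so not tree-nut-free; has sesame seed, so not sesame-free — no
I: has cane sugar, so not Whole30-style; has honey, so not honey-free — no

E, G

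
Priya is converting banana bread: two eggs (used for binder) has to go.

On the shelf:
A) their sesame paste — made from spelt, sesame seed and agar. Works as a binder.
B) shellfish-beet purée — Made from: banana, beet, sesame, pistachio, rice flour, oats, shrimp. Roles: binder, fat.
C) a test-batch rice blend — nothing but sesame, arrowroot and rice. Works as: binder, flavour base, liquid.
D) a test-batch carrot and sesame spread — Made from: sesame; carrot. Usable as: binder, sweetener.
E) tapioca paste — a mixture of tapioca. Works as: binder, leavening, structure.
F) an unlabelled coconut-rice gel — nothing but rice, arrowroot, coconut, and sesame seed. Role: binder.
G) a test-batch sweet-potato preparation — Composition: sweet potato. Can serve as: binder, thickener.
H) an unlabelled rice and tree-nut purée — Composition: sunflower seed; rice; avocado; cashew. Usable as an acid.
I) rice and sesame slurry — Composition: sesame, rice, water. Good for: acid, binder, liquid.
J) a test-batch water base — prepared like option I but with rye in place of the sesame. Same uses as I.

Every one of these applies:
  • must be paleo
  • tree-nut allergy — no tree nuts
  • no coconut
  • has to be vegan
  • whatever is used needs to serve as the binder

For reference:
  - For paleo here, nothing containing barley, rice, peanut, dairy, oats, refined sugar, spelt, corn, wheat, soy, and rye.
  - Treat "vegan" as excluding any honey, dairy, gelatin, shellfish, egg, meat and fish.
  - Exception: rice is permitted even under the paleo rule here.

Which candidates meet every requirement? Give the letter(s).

C, D, E, G, I

A: has spelt, so not paleo — reject
B: has oats, so not paleo; has shrimp, so not vegan (and 1 more) — out
C: rice is permitted under the paleo carve-out; nothing else excluded — OK
D: only sesame and carrot; none excluded — OK
E: no coconut, vegan — OK
F: has coconut, so not coconut-free — out
G: only sweet potato; none excluded — valid
H: not usable as a binder; has cashew, so not tree-nut-free — reject
I: rice is permitted under the paleo carve-out; nothing else excluded — valid
J: has rye, so not paleo — no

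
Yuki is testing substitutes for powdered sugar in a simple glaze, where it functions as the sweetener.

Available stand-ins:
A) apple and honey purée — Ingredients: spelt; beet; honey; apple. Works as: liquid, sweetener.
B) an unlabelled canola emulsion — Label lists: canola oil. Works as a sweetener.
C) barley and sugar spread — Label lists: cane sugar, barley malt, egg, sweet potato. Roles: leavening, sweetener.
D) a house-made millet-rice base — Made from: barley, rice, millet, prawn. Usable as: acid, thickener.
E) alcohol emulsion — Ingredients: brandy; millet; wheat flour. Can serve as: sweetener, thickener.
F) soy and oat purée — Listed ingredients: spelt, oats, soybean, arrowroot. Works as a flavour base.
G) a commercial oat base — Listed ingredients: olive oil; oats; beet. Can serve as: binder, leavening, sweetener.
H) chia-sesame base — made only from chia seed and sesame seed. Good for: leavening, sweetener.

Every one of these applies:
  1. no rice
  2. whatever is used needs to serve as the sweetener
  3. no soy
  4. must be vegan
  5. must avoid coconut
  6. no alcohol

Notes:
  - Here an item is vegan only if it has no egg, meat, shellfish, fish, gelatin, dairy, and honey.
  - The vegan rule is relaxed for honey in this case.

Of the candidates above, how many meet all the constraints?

A: honey is permitted under the vegan carve-out; nothing else excluded — valid
B: every rule checks out — OK
C: has egg, so not vegan — out
D: not usable as a sweetener; has prawn, so not vegan (and 1 more) — reject
E: has brandy, so not alcohol-free — no
F: not usable as a sweetener; has soybean, so not soy-free — out
G: only oats, olive oil and beet; none excluded — valid
H: all constraints satisfied — keep

4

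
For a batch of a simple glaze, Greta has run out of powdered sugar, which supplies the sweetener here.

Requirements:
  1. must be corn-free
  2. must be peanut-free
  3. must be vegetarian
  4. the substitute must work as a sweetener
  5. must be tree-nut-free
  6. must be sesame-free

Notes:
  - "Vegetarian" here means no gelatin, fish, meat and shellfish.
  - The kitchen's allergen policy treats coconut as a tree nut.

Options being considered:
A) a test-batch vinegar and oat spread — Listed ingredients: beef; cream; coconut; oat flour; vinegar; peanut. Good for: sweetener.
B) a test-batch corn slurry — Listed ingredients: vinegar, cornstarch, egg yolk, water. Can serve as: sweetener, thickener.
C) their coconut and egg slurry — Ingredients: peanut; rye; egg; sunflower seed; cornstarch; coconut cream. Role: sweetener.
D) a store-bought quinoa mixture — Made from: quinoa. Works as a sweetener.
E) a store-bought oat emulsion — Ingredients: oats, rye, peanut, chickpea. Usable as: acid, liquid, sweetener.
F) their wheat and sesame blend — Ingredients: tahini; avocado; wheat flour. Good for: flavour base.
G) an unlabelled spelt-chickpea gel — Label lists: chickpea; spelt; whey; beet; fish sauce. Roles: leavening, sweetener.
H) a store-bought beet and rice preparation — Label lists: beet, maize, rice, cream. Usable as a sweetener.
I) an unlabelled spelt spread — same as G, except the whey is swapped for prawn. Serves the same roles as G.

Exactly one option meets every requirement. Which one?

D

A: has beef, so not vegetarian; has coconut, so not tree-nut-free (and 1 more) — reject
B: has cornstarch, so not corn-free — reject
C: has cornstarch, so not corn-free; has coconut cream, so not tree-nut-free (and 1 more) — no
D: works as a sweetener, tree-nut-free, no peanut — keep
E: has peanut, so not peanut-free — reject
F: not usable as a sweetener; has tahini, so not sesame-free — out
G: has fish sauce, so not vegetarian — reject
H: has maize, so not corn-free — out
I: has fish sauce, so not vegetarian — out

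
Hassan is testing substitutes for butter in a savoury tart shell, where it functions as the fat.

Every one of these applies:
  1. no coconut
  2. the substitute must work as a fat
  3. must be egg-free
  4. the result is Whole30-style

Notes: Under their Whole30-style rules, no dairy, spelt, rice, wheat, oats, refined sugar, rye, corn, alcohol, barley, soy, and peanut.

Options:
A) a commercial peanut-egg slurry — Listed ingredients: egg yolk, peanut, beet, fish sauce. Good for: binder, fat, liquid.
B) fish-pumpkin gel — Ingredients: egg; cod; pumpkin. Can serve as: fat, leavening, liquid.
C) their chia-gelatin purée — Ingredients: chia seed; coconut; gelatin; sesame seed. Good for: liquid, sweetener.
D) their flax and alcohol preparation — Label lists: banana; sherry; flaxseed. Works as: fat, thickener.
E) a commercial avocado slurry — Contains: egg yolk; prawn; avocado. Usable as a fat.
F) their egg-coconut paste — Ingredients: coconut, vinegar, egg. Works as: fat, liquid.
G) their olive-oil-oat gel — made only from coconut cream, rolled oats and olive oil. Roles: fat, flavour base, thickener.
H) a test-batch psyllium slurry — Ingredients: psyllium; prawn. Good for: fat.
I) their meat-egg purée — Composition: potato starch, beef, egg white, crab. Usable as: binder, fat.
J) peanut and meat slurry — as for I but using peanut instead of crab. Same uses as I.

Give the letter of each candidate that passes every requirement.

H

A: has peanut, so not Whole30-style; has egg yolk, so not egg-free — reject
B: has egg, so not egg-free — out
C: not usable as a fat; has coconut, so not coconut-free — out
D: has sherry, so not Whole30-style — reject
E: has egg yolk, so not egg-free — no
F: has egg, so not egg-free; has coconut, so not coconut-free — reject
G: has rolled oats, so not Whole30-style; has coconut cream, so not coconut-free — reject
H: only prawn and psyllium; none excluded — keep
I: has egg white, so not egg-free — out
J: has peanut, so not Whole30-style; has egg white, so not egg-free — out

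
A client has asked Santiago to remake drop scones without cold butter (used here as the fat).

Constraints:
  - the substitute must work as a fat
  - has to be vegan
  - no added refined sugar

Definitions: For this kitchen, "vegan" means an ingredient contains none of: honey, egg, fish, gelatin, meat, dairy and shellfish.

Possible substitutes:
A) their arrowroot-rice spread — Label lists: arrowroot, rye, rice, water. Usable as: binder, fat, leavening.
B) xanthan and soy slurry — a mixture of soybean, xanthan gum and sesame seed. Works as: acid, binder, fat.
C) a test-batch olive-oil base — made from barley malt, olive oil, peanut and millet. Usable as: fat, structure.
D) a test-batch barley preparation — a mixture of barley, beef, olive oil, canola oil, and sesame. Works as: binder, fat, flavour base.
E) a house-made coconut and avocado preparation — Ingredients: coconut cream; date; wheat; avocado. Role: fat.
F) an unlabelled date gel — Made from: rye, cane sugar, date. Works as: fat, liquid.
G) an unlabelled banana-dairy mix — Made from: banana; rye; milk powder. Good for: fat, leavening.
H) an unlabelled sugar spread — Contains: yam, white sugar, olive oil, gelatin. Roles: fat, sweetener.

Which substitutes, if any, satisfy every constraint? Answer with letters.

A: all constraints satisfied — keep
B: only sesame seed, soybean and xanthan gum; none excluded — valid
C: no refined sugar, vegan — keep
D: has beef, so not vegan — out
E: coconut cream and wheat etc. — none of it excluded — valid
F: has cane sugar, so not no-added-sugar — out
G: has milk powder, so not vegan — no
H: has gelatin, so not vegan; has white sugar, so not no-added-sugar — out

A, B, C, E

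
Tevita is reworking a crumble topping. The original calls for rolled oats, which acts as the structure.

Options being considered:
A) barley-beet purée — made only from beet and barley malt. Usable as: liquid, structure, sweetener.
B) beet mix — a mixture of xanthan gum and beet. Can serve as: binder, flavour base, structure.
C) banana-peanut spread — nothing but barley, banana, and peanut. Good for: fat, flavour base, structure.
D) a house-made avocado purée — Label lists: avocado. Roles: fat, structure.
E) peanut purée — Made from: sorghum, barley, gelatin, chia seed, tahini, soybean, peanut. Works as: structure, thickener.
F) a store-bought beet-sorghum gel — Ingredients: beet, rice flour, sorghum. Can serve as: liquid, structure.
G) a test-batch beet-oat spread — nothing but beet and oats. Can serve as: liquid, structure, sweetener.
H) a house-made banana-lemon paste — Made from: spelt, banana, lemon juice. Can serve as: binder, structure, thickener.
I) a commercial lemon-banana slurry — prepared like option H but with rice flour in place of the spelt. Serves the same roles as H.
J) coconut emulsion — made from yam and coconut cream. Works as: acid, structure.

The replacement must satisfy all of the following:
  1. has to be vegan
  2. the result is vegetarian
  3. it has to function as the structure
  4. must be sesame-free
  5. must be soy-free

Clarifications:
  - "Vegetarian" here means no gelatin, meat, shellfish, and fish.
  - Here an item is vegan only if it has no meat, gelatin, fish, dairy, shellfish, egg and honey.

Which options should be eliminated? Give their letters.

E

A: only barley malt and beet; none excluded — OK
B: every rule checks out — OK
C: no soy, vegan — OK
D: all constraints satisfied — valid
E: has gelatin, so not vegetarian; has gelatin, so not vegan (and 2 more) — out
F: vegan, vegetarian — keep
G: works as a structure, no sesame, vegetarian — valid
H: all constraints satisfied — keep
I: only rice flour, banana and lemon juice; none excluded — OK
J: works as a structure, vegan, no sesame — valid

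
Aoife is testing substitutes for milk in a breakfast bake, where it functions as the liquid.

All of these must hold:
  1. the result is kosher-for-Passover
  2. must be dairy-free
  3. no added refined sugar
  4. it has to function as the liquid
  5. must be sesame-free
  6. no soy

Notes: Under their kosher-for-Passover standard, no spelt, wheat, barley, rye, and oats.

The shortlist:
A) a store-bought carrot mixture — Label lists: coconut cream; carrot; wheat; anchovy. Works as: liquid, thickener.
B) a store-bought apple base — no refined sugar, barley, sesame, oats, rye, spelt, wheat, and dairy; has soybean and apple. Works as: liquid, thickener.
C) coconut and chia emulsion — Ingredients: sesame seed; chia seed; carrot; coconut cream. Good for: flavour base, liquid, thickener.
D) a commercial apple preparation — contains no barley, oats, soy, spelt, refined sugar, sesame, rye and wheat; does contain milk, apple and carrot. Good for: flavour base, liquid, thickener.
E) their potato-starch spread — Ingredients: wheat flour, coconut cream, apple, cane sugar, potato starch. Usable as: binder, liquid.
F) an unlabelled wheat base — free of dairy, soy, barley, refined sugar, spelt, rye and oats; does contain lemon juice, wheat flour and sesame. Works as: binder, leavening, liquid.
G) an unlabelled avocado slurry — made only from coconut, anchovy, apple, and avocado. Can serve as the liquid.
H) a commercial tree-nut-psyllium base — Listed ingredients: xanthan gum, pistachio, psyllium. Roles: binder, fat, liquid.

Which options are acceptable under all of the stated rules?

A: has wheat, so not kosher-for-Passover — no
B: has soybean, so not soy-free — reject
C: has sesame seed, so not sesame-free — out
D: has milk, so not dairy-free — no
E: has wheat flour, so not kosher-for-Passover; has cane sugar, so not no-added-sugar — reject
F: has wheat flour, so not kosher-for-Passover; has sesame, so not sesame-free — out
G: coconut and anchovy etc. — none of it excluded — OK
H: only pistachio, psyllium and xanthan gum; none excluded — keep

G, H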